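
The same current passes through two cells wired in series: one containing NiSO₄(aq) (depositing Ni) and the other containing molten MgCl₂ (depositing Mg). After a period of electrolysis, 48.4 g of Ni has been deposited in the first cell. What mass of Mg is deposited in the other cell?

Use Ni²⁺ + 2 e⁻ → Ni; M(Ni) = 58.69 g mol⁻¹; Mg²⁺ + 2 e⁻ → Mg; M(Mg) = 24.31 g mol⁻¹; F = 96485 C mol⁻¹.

20.0 g

n(Ni) = 48.4 / 58.69 = 0.8247 mol.
Since Ni²⁺ + 2 e⁻ → Ni, n(e⁻) passed = 2 × 0.8247 = 1.649 mol.
Cells in series carry the same charge, so the same 1.649 mol of electrons passes through cell 2.
Mg²⁺ + 2 e⁻ → Mg, so n(Mg) = 1.649 / 2 = 0.8247 mol.
m(Mg) = 0.8247 × 24.31 = 20.0 g.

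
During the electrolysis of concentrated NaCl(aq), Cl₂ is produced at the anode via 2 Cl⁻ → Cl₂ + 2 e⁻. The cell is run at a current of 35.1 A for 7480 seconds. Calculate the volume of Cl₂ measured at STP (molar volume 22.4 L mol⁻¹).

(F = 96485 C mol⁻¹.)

Q = I·t = 35.10 A × 7480.0 s = 262500 C.
n(e⁻) = Q/F = 262500 / 96485 = 2.721 mol.
2 electrons are transferred per Cl₂ molecule, so n(Cl₂) = 2.721 / 2 = 1.361 mol.
V = n × V_m = 1.361 × 22.4 = 30.5 L.

30.5 L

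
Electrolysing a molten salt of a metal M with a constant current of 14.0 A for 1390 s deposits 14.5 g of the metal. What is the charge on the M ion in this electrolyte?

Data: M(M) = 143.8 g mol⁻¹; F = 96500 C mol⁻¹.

Q = I·t = 14.00 A × 1390.0 s = 19460 C, so n(e⁻) = 19460/96500 = 0.2017 mol.
n(M) deposited = 14.5 / 143.8 = 0.1008 mol.
Electrons per atom = n(e⁻)/n(M) = 0.2017 / 0.1008 = 2.00 ≈ 2, so the ion is M²⁺.

+2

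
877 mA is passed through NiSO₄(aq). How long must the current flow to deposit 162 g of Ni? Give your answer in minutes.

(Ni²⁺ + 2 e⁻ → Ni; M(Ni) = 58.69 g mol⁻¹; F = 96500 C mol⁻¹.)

n(Ni) = m/M = 162 / 58.69 = 2.760 mol.
Each Ni atom requires 2 electrons, so n(e⁻) = 2 × 2.760 = 5.521 mol.
Q = n(e⁻)·F = 5.521 × 96500 = 532700 C.
t = Q/I = 532700 / 0.8770 A = 607400 s = 10100 min.

10100 min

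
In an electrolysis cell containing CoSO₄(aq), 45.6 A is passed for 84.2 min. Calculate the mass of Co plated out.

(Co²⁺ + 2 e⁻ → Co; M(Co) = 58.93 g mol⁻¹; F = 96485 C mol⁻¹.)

Q = I·t = 45.60 A × 5052.0 s = 230400 C.
n(e⁻) = Q/F = 230400 / 96485 = 2.388 mol.
Co²⁺ + 2 e⁻ → Co, so n(Co) = n(e⁻)/2 = 1.194 mol.
m = n·M = 1.194 × 58.93 = 70.4 g.

70.4 g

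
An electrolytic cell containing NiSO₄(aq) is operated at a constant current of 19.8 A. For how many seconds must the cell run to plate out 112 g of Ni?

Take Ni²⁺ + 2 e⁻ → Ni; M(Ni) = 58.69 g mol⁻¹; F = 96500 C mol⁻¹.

n(Ni) = m/M = 112 / 58.69 = 1.908 mol.
Each Ni atom requires 2 electrons, so n(e⁻) = 2 × 1.908 = 3.817 mol.
Q = n(e⁻)·F = 3.817 × 96500 = 368300 C.
t = Q/I = 368300 / 19.80 A = 18600 s.

18600 s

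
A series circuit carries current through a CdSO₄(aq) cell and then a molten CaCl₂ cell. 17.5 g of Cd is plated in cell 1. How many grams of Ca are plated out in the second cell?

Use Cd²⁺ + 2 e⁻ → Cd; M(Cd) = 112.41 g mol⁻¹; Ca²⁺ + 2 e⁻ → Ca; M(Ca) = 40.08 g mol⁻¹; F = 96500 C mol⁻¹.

6.24 g

n(Cd) = 17.5 / 112.41 = 0.1557 mol.
Since Cd²⁺ + 2 e⁻ → Cd, n(e⁻) passed = 2 × 0.1557 = 0.3114 mol.
Cells in series carry the same charge, so the same 0.3114 mol of electrons passes through cell 2.
Ca²⁺ + 2 e⁻ → Ca, so n(Ca) = 0.3114 / 2 = 0.1557 mol.
m(Ca) = 0.1557 × 40.08 = 6.24 g.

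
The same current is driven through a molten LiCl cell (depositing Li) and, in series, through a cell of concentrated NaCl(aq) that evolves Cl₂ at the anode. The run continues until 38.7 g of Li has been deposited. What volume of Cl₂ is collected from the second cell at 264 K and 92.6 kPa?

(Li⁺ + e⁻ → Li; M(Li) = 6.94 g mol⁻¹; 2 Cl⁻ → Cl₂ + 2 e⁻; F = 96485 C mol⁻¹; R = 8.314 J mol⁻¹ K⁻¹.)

66.1 L

n(Li) = 38.7 / 6.94 = 5.576 mol, so n(e⁻) = 1 × 5.576 = 5.576 mol.
The cells are in series, so the same 5.576 mol of electrons passes through the second cell.
2 Cl⁻ → Cl₂ + 2 e⁻ — 2 mol e⁻ per mol Cl₂, so n(Cl₂) = 5.576/2 = 2.788 mol.
V = nRT/P = (2.788 × 8.314 × 264) / (92.6 × 10³) = 0.0661 m³ = 66.1 L.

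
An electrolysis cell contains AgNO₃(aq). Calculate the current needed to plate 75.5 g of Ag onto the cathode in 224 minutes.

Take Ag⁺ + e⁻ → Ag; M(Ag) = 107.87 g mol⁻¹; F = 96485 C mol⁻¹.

5.02 A

n(Ag) = 75.5 / 107.87 = 0.6999 mol.
n(e⁻) = 1 × 0.6999 = 0.6999 mol.
Q = n(e⁻)·F = 0.6999 × 96485 = 67530 C.
I = Q/t = 67530 / 13440 s = 5.02 A.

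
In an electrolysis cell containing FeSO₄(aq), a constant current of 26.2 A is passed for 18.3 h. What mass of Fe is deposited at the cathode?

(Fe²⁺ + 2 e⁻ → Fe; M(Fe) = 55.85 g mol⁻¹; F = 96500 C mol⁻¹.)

Q = I·t = 26.20 A × 65880 s = 1726000 C.
n(e⁻) = Q/F = 1726000 / 96500 = 17.89 mol.
Fe²⁺ + 2 e⁻ → Fe, so n(Fe) = n(e⁻)/2 = 8.943 mol.
m = n·M = 8.943 × 55.85 = 499 g.

499 g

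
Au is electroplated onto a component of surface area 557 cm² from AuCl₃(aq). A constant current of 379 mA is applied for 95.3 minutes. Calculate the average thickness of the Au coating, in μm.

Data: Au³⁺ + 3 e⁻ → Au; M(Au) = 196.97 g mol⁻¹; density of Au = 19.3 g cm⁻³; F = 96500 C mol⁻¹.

Q = I·t = 0.3790 × 5718.0 = 2167 C; n(e⁻) = 0.02246 mol.
n(Au) = n(e⁻)/3 = 0.007486 mol, so m = 0.007486 × 196.97 = 1.474 g.
Volume = m/ρ = 1.474 / 19.3 = 0.07640 cm³.
Thickness = V/A = 0.07640 / 557 = 1.37 × 10⁻⁴ cm = 1.37 μm.

1.37 μm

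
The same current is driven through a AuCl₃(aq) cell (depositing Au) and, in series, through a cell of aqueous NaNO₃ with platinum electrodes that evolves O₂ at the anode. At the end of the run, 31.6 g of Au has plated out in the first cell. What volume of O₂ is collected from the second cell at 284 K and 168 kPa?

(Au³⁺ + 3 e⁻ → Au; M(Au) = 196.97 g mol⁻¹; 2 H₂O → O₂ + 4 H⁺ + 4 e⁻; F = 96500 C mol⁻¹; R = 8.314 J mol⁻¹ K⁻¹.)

n(Au) = 31.6 / 196.97 = 0.1604 mol, so n(e⁻) = 3 × 0.1604 = 0.4813 mol.
The cells are in series, so the same 0.4813 mol of electrons passes through the second cell.
2 H₂O → O₂ + 4 H⁺ + 4 e⁻ — 4 mol e⁻ per mol O₂, so n(O₂) = 0.4813/4 = 0.1203 mol.
V = nRT/P = (0.1203 × 8.314 × 284) / (168 × 10³) = 0.00169 m³ = 1.69 L.

1.69 L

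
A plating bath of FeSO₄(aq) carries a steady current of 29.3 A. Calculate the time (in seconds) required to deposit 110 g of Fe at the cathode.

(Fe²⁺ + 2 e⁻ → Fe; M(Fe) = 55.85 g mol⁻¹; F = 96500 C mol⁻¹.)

n(Fe) = m/M = 110 / 55.85 = 1.970 mol.
Each Fe atom requires 2 electrons, so n(e⁻) = 2 × 1.970 = 3.939 mol.
Q = n(e⁻)·F = 3.939 × 96500 = 380100 C.
t = Q/I = 380100 / 29.30 A = 12970 s.

13000 s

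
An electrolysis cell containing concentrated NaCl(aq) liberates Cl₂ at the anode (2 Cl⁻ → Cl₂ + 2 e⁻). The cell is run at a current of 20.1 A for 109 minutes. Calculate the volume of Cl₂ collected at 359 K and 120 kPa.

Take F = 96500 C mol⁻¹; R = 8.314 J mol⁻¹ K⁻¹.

Q = I·t = 20.10 A × 6540.0 s = 131500 C.
n(e⁻) = Q/F = 131500 / 96500 = 1.362 mol.
2 electrons are transferred per Cl₂ molecule, so n(Cl₂) = 1.362 / 2 = 0.6811 mol.
V = nRT/P = (0.6811 × 8.314 × 359) / (120 × 10³ Pa) = 0.0169 m³ = 16.9 L.

16.9 L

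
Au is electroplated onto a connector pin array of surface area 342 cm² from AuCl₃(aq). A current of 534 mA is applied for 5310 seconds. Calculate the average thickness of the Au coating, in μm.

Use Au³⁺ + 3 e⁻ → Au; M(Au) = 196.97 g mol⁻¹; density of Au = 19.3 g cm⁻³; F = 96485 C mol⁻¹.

Q = I·t = 0.5340 × 5310.0 = 2836 C; n(e⁻) = 0.02939 mol.
n(Au) = n(e⁻)/3 = 0.009796 mol, so m = 0.009796 × 196.97 = 1.930 g.
Volume = m/ρ = 1.930 / 19.3 = 0.09998 cm³.
Thickness = V/A = 0.09998 / 342 = 2.92 × 10⁻⁴ cm = 2.92 μm.

2.92 μm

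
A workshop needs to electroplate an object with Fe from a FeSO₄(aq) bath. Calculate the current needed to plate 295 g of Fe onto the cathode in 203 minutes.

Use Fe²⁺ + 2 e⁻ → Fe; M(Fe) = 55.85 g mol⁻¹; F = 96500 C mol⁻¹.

83.7 A

n(Fe) = 295 / 55.85 = 5.282 mol.
n(e⁻) = 2 × 5.282 = 10.56 mol.
Q = n(e⁻)·F = 10.56 × 96500 = 1019000 C.
I = Q/t = 1019000 / 12180 s = 83.7 A.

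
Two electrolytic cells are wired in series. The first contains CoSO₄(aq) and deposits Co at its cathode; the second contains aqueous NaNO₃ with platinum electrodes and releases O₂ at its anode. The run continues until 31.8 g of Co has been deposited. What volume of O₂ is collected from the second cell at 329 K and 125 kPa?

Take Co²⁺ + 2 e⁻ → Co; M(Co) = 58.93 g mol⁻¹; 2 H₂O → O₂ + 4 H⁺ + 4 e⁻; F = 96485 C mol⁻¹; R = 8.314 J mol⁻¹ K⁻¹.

5.90 L

n(Co) = 31.8 / 58.93 = 0.5396 mol, so n(e⁻) = 2 × 0.5396 = 1.079 mol.
The cells are in series, so the same 1.079 mol of electrons passes through the second cell.
2 H₂O → O₂ + 4 H⁺ + 4 e⁻ — 4 mol e⁻ per mol O₂, so n(O₂) = 1.079/4 = 0.2698 mol.
V = nRT/P = (0.2698 × 8.314 × 329) / (125 × 10³) = 0.00590 m³ = 5.90 L.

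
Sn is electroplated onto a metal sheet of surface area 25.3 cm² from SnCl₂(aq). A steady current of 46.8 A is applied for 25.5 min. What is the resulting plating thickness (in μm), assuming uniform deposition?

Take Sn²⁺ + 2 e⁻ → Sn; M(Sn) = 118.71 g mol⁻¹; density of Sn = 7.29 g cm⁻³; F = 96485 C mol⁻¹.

Q = I·t = 46.80 × 1530.0 = 71600 C; n(e⁻) = 0.7421 mol.
n(Sn) = n(e⁻)/2 = 0.3711 mol, so m = 0.3711 × 118.71 = 44.05 g.
Volume = m/ρ = 44.05 / 7.29 = 6.042 cm³.
Thickness = V/A = 6.042 / 25.3 = 0.239 cm = 2390 μm.

2390 μm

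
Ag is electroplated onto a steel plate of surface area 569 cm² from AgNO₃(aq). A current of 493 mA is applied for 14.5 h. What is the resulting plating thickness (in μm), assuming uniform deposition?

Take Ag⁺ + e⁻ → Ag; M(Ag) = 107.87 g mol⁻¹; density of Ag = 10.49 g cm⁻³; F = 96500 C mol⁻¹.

48.2 μm

Q = I·t = 0.4930 × 52200 = 25730 C; n(e⁻) = 0.2667 mol.
n(Ag) = n(e⁻)/1 = 0.2667 mol, so m = 0.2667 × 107.87 = 28.77 g.
Volume = m/ρ = 28.77 / 10.49 = 2.742 cm³.
Thickness = V/A = 2.742 / 569 = 0.00482 cm = 48.2 μm.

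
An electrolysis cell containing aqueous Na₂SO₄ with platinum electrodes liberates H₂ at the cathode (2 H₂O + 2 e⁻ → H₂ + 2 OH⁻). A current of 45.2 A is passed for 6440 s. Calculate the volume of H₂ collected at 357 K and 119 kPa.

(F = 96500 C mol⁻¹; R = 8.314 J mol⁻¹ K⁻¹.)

Q = I·t = 45.20 A × 6440.0 s = 291100 C.
n(e⁻) = Q/F = 291100 / 96500 = 3.016 mol.
2 electrons are transferred per H₂ molecule, so n(H₂) = 3.016 / 2 = 1.508 mol.
V = nRT/P = (1.508 × 8.314 × 357) / (119 × 10³ Pa) = 0.0376 m³ = 37.6 L.

37.6 L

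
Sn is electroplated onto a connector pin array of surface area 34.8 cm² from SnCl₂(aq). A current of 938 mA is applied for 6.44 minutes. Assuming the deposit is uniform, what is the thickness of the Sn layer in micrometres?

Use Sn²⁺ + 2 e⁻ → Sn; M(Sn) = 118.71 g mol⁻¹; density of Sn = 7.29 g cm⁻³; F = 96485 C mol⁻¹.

Q = I·t = 0.9380 × 386.40 = 362.4 C; n(e⁻) = 0.003756 mol.
n(Sn) = n(e⁻)/2 = 0.001878 mol, so m = 0.001878 × 118.71 = 0.2230 g.
Volume = m/ρ = 0.2230 / 7.29 = 0.03059 cm³.
Thickness = V/A = 0.03059 / 34.8 = 8.79 × 10⁻⁴ cm = 8.79 μm.

8.79 μm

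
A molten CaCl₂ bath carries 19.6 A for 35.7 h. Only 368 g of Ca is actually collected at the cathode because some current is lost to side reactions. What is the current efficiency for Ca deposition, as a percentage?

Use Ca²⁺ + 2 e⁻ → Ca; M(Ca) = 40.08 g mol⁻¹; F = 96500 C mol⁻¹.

Q = I·t = 19.60 × 128520 = 2519000 C; n(e⁻) = 2519000/96500 = 26.10 mol.
Theoretical n(Ca) = n(e⁻)/2 = 13.05 mol, i.e. m_theo = 13.05 × 40.08 = 523.1 g.
Efficiency = m_actual / m_theo = 368 / 523.1 = 70.3 %.

70.3 %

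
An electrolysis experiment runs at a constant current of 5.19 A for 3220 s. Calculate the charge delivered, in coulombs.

Q = I·t = 5.190 A × 3220.0 s = 16700 C.

16700 C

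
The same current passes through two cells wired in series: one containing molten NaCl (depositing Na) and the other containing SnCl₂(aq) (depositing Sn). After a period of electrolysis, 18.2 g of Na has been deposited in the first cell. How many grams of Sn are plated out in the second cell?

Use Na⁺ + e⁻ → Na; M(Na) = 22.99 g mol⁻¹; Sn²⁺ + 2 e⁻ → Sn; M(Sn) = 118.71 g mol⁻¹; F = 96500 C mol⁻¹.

n(Na) = 18.2 / 22.99 = 0.7916 mol.
Since Na⁺ + e⁻ → Na, n(e⁻) passed = 1 × 0.7916 = 0.7916 mol.
Cells in series carry the same charge, so the same 0.7916 mol of electrons passes through cell 2.
Sn²⁺ + 2 e⁻ → Sn, so n(Sn) = 0.7916 / 2 = 0.3958 mol.
m(Sn) = 0.3958 × 118.71 = 47.0 g.

47.0 g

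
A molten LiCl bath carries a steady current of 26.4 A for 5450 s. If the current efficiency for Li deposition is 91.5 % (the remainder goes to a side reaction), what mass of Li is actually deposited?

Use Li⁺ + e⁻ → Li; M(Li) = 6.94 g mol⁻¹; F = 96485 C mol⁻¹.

Q = I·t = 26.40 × 5450.0 = 143900 C.
n(e⁻) = 143900/96485 = 1.491 mol; theoretically n(Li) = 1.491/1 = 1.491 mol, m_theo = 10.35 g.
At 91.5 % efficiency, m_actual = 0.915 × 10.35 = 9.47 g.

9.47 g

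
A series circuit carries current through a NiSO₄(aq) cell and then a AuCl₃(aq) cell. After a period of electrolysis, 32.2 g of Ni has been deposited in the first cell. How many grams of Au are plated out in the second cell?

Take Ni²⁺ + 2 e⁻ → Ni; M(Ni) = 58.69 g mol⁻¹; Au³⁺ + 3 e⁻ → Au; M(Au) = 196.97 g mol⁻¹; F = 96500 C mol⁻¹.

72.0 g

n(Ni) = 32.2 / 58.69 = 0.5486 mol.
Since Ni²⁺ + 2 e⁻ → Ni, n(e⁻) passed = 2 × 0.5486 = 1.097 mol.
Cells in series carry the same charge, so the same 1.097 mol of electrons passes through cell 2.
Au³⁺ + 3 e⁻ → Au, so n(Au) = 1.097 / 3 = 0.3658 mol.
m(Au) = 0.3658 × 196.97 = 72.0 g.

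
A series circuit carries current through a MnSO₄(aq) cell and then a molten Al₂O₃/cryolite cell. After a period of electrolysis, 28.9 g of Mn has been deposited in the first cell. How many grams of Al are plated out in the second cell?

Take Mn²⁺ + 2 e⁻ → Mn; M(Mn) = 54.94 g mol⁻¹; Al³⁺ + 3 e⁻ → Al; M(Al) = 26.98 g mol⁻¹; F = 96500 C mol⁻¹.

n(Mn) = 28.9 / 54.94 = 0.5260 mol.
Since Mn²⁺ + 2 e⁻ → Mn, n(e⁻) passed = 2 × 0.5260 = 1.052 mol.
Cells in series carry the same charge, so the same 1.052 mol of electrons passes through cell 2.
Al³⁺ + 3 e⁻ → Al, so n(Al) = 1.052 / 3 = 0.3507 mol.
m(Al) = 0.3507 × 26.98 = 9.46 g.

9.46 g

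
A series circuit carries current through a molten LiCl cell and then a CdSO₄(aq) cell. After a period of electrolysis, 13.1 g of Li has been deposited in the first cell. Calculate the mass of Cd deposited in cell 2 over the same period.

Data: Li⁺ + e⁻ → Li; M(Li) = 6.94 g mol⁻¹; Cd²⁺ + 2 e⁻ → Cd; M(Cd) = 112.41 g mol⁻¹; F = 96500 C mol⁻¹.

n(Li) = 13.1 / 6.94 = 1.888 mol.
Since Li⁺ + e⁻ → Li, n(e⁻) passed = 1 × 1.888 = 1.888 mol.
Cells in series carry the same charge, so the same 1.888 mol of electrons passes through cell 2.
Cd²⁺ + 2 e⁻ → Cd, so n(Cd) = 1.888 / 2 = 0.9438 mol.
m(Cd) = 0.9438 × 112.41 = 106 g.

106 g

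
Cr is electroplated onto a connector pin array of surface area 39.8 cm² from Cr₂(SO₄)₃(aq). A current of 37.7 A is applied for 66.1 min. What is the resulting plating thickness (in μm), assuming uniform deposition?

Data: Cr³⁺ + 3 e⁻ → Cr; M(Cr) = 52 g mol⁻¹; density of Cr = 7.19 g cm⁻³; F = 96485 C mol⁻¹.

939 μm

Q = I·t = 37.70 × 3966.0 = 149500 C; n(e⁻) = 1.550 mol.
n(Cr) = n(e⁻)/3 = 0.5166 mol, so m = 0.5166 × 52 = 26.86 g.
Volume = m/ρ = 26.86 / 7.19 = 3.736 cm³.
Thickness = V/A = 3.736 / 39.8 = 0.0939 cm = 939 μm.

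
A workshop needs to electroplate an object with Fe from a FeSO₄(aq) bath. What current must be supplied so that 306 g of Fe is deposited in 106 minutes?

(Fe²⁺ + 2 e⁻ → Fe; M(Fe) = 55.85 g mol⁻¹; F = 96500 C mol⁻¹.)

n(Fe) = 306 / 55.85 = 5.479 mol.
n(e⁻) = 2 × 5.479 = 10.96 mol.
Q = n(e⁻)·F = 10.96 × 96500 = 1057000 C.
I = Q/t = 1057000 / 6360.0 s = 166 A.

166 A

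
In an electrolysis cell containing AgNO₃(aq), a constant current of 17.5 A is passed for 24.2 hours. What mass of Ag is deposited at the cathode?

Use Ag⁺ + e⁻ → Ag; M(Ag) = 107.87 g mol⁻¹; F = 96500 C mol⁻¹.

1700 g

Q = I·t = 17.50 A × 87120 s = 1525000 C.
n(e⁻) = Q/F = 1525000 / 96500 = 15.80 mol.
Ag⁺ + e⁻ → Ag, so n(Ag) = n(e⁻)/1 = 15.80 mol.
m = n·M = 15.80 × 107.87 = 1700 g.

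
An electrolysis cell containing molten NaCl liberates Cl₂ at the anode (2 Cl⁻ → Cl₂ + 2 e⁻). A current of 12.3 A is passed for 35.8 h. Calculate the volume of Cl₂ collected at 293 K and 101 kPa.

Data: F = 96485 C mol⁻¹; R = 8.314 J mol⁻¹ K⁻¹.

198 L

Q = I·t = 12.30 A × 128880 s = 1585000 C.
n(e⁻) = Q/F = 1585000 / 96485 = 16.43 mol.
2 electrons are transferred per Cl₂ molecule, so n(Cl₂) = 16.43 / 2 = 8.215 mol.
V = nRT/P = (8.215 × 8.314 × 293) / (101 × 10³ Pa) = 0.198 m³ = 198 L.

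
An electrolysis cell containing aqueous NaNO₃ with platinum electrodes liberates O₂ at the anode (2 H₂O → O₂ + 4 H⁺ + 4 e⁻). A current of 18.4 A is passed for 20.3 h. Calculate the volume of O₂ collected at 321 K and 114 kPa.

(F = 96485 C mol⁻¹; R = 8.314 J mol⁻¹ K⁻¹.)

81.6 L

Q = I·t = 18.40 A × 73080 s = 1345000 C.
n(e⁻) = Q/F = 1345000 / 96485 = 13.94 mol.
4 electrons are transferred per O₂ molecule, so n(O₂) = 13.94 / 4 = 3.484 mol.
V = nRT/P = (3.484 × 8.314 × 321) / (114 × 10³ Pa) = 0.0816 m³ = 81.6 L.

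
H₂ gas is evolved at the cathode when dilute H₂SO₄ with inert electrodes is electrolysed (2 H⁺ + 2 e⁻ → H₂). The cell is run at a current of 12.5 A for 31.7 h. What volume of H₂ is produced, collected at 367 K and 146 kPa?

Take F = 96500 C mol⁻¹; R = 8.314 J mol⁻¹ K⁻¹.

Q = I·t = 12.50 A × 114120 s = 1426000 C.
n(e⁻) = Q/F = 1426000 / 96500 = 14.78 mol.
2 electrons are transferred per H₂ molecule, so n(H₂) = 14.78 / 2 = 7.391 mol.
V = nRT/P = (7.391 × 8.314 × 367) / (146 × 10³ Pa) = 0.154 m³ = 154 L.

154 L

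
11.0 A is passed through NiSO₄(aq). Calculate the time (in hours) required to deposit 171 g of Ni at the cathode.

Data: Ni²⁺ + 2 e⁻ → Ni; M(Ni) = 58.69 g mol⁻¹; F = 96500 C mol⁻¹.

14.2 h

n(Ni) = m/M = 171 / 58.69 = 2.914 mol.
Each Ni atom requires 2 electrons, so n(e⁻) = 2 × 2.914 = 5.827 mol.
Q = n(e⁻)·F = 5.827 × 96500 = 562300 C.
t = Q/I = 562300 / 11.00 A = 51120 s = 14.2 h.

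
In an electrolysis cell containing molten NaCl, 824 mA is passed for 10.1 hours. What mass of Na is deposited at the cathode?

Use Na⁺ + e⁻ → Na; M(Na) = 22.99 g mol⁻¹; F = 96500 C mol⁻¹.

7.14 g

Q = I·t = 0.8240 A × 36360 s = 29960 C.
n(e⁻) = Q/F = 29960 / 96500 = 0.3105 mol.
Na⁺ + e⁻ → Na, so n(Na) = n(e⁻)/1 = 0.3105 mol.
m = n·M = 0.3105 × 22.99 = 7.14 g.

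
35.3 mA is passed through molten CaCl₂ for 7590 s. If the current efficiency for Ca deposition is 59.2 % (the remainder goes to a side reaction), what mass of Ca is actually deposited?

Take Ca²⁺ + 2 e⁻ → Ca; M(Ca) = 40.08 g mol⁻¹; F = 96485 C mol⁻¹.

Q = I·t = 0.03530 × 7590.0 = 267.9 C.
n(e⁻) = 267.9/96485 = 0.002777 mol; theoretically n(Ca) = 0.002777/2 = 0.001388 mol, m_theo = 0.05565 g.
At 59.2 % efficiency, m_actual = 0.592 × 0.05565 = 0.0329 g.

0.0329 g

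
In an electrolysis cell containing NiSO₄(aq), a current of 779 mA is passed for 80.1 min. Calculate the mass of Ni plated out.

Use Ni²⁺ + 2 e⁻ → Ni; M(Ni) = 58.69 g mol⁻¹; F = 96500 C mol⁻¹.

1.14 g

Q = I·t = 0.7790 A × 4806.0 s = 3744 C.
n(e⁻) = Q/F = 3744 / 96500 = 0.03880 mol.
Ni²⁺ + 2 e⁻ → Ni, so n(Ni) = n(e⁻)/2 = 0.01940 mol.
m = n·M = 0.01940 × 58.69 = 1.14 g.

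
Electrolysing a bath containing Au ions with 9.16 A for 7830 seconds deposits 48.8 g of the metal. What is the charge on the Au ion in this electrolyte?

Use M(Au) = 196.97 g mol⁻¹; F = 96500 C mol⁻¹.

Q = I·t = 9.160 A × 7830.0 s = 71720 C, so n(e⁻) = 71720/96500 = 0.7432 mol.
n(Au) deposited = 48.8 / 196.97 = 0.2478 mol.
Electrons per atom = n(e⁻)/n(Au) = 0.7432 / 0.2478 = 3.00 ≈ 3, so the ion is Au³⁺.

+3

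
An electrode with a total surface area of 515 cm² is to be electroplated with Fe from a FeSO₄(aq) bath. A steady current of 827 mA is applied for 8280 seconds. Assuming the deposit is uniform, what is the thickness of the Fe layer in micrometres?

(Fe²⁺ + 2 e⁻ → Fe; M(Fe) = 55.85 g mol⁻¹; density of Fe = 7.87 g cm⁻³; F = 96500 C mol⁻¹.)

Q = I·t = 0.8270 × 8280.0 = 6848 C; n(e⁻) = 0.07096 mol.
n(Fe) = n(e⁻)/2 = 0.03548 mol, so m = 0.03548 × 55.85 = 1.982 g.
Volume = m/ρ = 1.982 / 7.87 = 0.2518 cm³.
Thickness = V/A = 0.2518 / 515 = 4.89 × 10⁻⁴ cm = 4.89 μm.

4.89 μm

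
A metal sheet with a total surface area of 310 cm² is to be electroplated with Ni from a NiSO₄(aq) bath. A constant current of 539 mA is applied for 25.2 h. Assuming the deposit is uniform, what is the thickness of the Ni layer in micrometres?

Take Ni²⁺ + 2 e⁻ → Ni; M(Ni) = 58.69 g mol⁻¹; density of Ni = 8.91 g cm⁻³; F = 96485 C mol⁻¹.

53.8 μm

Q = I·t = 0.5390 × 90720 = 48900 C; n(e⁻) = 0.5068 mol.
n(Ni) = n(e⁻)/2 = 0.2534 mol, so m = 0.2534 × 58.69 = 14.87 g.
Volume = m/ρ = 14.87 / 8.91 = 1.669 cm³.
Thickness = V/A = 1.669 / 310 = 0.00538 cm = 53.8 μm.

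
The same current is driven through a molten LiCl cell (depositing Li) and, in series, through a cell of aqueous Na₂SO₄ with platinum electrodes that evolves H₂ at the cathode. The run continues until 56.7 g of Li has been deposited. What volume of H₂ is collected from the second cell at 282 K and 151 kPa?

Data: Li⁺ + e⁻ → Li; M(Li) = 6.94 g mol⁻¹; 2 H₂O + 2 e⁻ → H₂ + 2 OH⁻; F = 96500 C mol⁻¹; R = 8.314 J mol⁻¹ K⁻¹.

n(Li) = 56.7 / 6.94 = 8.170 mol, so n(e⁻) = 1 × 8.170 = 8.170 mol.
The cells are in series, so the same 8.170 mol of electrons passes through the second cell.
2 H₂O + 2 e⁻ → H₂ + 2 OH⁻ — 2 mol e⁻ per mol H₂, so n(H₂) = 8.170/2 = 4.085 mol.
V = nRT/P = (4.085 × 8.314 × 282) / (151 × 10³) = 0.0634 m³ = 63.4 L.

63.4 L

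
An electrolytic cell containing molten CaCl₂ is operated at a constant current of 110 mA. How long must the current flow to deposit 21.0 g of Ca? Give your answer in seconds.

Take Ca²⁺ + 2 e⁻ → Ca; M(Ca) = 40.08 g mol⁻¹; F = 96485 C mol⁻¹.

n(Ca) = m/M = 21.0 / 40.08 = 0.5240 mol.
Each Ca atom requires 2 electrons, so n(e⁻) = 2 × 0.5240 = 1.048 mol.
Q = n(e⁻)·F = 1.048 × 96485 = 101100 C.
t = Q/I = 101100 / 0.1100 A = 919200 s.

9.19 × 10⁵ s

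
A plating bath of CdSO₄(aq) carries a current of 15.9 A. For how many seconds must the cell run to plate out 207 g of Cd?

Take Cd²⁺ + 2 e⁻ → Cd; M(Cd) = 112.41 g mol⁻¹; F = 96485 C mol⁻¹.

22300 s

n(Cd) = m/M = 207 / 112.41 = 1.841 mol.
Each Cd atom requires 2 electrons, so n(e⁻) = 2 × 1.841 = 3.683 mol.
Q = n(e⁻)·F = 3.683 × 96485 = 355300 C.
t = Q/I = 355300 / 15.90 A = 22350 s.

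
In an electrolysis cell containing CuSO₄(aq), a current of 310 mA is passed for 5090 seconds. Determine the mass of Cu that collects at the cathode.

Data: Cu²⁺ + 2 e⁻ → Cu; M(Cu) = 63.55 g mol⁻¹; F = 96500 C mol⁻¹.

Q = I·t = 0.3100 A × 5090.0 s = 1578 C.
n(e⁻) = Q/F = 1578 / 96500 = 0.01635 mol.
Cu²⁺ + 2 e⁻ → Cu, so n(Cu) = n(e⁻)/2 = 0.008176 mol.
m = n·M = 0.008176 × 63.55 = 0.520 g.

0.520 g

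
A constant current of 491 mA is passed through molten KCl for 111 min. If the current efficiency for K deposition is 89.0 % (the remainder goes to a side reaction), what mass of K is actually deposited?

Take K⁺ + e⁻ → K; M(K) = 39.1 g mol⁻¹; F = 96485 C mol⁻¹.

Q = I·t = 0.4910 × 6660.0 = 3270 C.
n(e⁻) = 3270/96485 = 0.03389 mol; theoretically n(K) = 0.03389/1 = 0.03389 mol, m_theo = 1.325 g.
At 89.0 % efficiency, m_actual = 0.890 × 1.325 = 1.18 g.

1.18 g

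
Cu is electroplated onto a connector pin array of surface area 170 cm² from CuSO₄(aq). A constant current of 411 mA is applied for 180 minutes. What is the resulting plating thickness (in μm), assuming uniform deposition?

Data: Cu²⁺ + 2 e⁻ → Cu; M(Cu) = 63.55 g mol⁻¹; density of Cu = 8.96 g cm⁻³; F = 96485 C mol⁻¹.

Q = I·t = 0.4110 × 10800 = 4439 C; n(e⁻) = 0.04601 mol.
n(Cu) = n(e⁻)/2 = 0.02300 mol, so m = 0.02300 × 63.55 = 1.462 g.
Volume = m/ρ = 1.462 / 8.96 = 0.1631 cm³.
Thickness = V/A = 0.1631 / 170 = 9.60 × 10⁻⁴ cm = 9.60 μm.

9.60 μm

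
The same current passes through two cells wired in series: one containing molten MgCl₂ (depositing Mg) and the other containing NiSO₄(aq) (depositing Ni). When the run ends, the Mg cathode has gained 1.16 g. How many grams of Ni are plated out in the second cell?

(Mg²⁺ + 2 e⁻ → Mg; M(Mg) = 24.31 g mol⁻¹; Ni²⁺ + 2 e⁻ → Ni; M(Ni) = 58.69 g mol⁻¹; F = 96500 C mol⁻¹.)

2.80 g

n(Mg) = 1.16 / 24.31 = 0.04772 mol.
Since Mg²⁺ + 2 e⁻ → Mg, n(e⁻) passed = 2 × 0.04772 = 0.09543 mol.
Cells in series carry the same charge, so the same 0.09543 mol of electrons passes through cell 2.
Ni²⁺ + 2 e⁻ → Ni, so n(Ni) = 0.09543 / 2 = 0.04772 mol.
m(Ni) = 0.04772 × 58.69 = 2.80 g.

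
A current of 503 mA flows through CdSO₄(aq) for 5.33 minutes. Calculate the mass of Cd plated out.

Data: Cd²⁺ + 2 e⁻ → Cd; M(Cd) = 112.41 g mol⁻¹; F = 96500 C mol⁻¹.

0.0937 g

Q = I·t = 0.5030 A × 319.80 s = 160.9 C.
n(e⁻) = Q/F = 160.9 / 96500 = 0.001667 mol.
Cd²⁺ + 2 e⁻ → Cd, so n(Cd) = n(e⁻)/2 = 0.0008335 mol.
m = n·M = 0.0008335 × 112.41 = 0.0937 g.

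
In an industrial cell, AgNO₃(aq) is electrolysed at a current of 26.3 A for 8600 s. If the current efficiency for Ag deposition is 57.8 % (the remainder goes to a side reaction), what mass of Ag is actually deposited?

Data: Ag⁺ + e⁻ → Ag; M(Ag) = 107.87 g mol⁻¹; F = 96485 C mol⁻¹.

Q = I·t = 26.30 × 8600.0 = 226200 C.
n(e⁻) = 226200/96485 = 2.344 mol; theoretically n(Ag) = 2.344/1 = 2.344 mol, m_theo = 252.9 g.
At 57.8 % efficiency, m_actual = 0.578 × 252.9 = 146 g.

146 g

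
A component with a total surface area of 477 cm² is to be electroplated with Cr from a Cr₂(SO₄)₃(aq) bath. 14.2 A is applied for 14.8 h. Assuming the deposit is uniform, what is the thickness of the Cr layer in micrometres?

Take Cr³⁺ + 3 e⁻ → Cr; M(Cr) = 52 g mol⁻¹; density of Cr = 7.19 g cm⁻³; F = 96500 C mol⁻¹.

Q = I·t = 14.20 × 53280 = 756600 C; n(e⁻) = 7.840 mol.
n(Cr) = n(e⁻)/3 = 2.613 mol, so m = 2.613 × 52 = 135.9 g.
Volume = m/ρ = 135.9 / 7.19 = 18.90 cm³.
Thickness = V/A = 18.90 / 477 = 0.0396 cm = 396 μm.

396 μm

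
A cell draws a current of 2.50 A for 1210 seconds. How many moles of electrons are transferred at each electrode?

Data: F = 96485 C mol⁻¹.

Q = I·t = 2.500 A × 1210.0 s = 3025 C.
n(e⁻) = Q/F = 3025 / 96485 = 0.0314 mol.

0.0314 mol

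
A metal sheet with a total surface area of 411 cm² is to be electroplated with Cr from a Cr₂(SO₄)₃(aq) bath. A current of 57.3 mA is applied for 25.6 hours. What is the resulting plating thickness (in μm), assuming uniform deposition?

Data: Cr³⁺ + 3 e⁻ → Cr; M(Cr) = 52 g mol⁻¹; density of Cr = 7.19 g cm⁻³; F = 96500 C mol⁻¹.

3.21 μm

Q = I·t = 0.05730 × 92160 = 5281 C; n(e⁻) = 0.05472 mol.
n(Cr) = n(e⁻)/3 = 0.01824 mol, so m = 0.01824 × 52 = 0.9485 g.
Volume = m/ρ = 0.9485 / 7.19 = 0.1319 cm³.
Thickness = V/A = 0.1319 / 411 = 3.21 × 10⁻⁴ cm = 3.21 μm.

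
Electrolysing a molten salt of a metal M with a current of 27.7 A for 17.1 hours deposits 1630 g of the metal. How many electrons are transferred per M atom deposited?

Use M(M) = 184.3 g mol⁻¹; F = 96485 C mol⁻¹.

2

Q = I·t = 27.70 A × 61560 s = 1705000 C, so n(e⁻) = 1705000/96485 = 17.67 mol.
n(M) deposited = 1630 / 184.3 = 8.844 mol.
Electrons per atom = n(e⁻)/n(M) = 17.67 / 8.844 = 2.00 ≈ 2, so the ion is M²⁺.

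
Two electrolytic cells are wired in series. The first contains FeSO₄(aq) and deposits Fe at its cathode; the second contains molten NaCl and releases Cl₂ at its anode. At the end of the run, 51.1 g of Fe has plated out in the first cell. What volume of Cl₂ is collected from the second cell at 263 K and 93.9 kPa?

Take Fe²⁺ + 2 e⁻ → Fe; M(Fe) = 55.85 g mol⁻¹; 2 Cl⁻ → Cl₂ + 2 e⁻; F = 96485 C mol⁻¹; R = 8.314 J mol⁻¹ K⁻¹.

n(Fe) = 51.1 / 55.85 = 0.9150 mol, so n(e⁻) = 2 × 0.9150 = 1.830 mol.
The cells are in series, so the same 1.830 mol of electrons passes through the second cell.
2 Cl⁻ → Cl₂ + 2 e⁻ — 2 mol e⁻ per mol Cl₂, so n(Cl₂) = 1.830/2 = 0.9150 mol.
V = nRT/P = (0.9150 × 8.314 × 263) / (93.9 × 10³) = 0.0213 m³ = 21.3 L.

21.3 L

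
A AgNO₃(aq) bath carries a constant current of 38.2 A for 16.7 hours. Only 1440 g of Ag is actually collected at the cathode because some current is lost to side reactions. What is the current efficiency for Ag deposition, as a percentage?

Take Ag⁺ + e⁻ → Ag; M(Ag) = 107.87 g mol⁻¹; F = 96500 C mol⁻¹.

Q = I·t = 38.20 × 60120 = 2297000 C; n(e⁻) = 2297000/96500 = 23.80 mol.
Theoretical n(Ag) = n(e⁻)/1 = 23.80 mol, i.e. m_theo = 23.80 × 107.87 = 2567 g.
Efficiency = m_actual / m_theo = 1440 / 2567 = 56.1 %.

56.1 %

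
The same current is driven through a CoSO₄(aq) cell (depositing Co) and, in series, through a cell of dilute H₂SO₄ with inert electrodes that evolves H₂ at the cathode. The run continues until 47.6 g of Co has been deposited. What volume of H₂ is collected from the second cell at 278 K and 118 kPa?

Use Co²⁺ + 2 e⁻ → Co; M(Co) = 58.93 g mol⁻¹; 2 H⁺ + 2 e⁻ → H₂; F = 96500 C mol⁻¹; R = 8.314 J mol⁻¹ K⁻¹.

15.8 L

n(Co) = 47.6 / 58.93 = 0.8077 mol, so n(e⁻) = 2 × 0.8077 = 1.615 mol.
The cells are in series, so the same 1.615 mol of electrons passes through the second cell.
2 H⁺ + 2 e⁻ → H₂ — 2 mol e⁻ per mol H₂, so n(H₂) = 1.615/2 = 0.8077 mol.
V = nRT/P = (0.8077 × 8.314 × 278) / (118 × 10³) = 0.0158 m³ = 15.8 L.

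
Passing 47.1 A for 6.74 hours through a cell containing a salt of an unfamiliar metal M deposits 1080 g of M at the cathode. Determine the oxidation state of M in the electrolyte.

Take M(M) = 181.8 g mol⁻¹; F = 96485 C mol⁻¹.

Q = I·t = 47.10 A × 24264 s = 1143000 C, so n(e⁻) = 1143000/96485 = 11.84 mol.
n(M) deposited = 1080 / 181.8 = 5.941 mol.
Electrons per atom = n(e⁻)/n(M) = 11.84 / 5.941 = 1.99 ≈ 2, so the ion is M²⁺.

+2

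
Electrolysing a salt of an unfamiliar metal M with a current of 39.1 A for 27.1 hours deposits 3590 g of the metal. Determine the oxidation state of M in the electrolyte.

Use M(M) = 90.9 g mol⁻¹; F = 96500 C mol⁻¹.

Q = I·t = 39.10 A × 97560 s = 3815000 C, so n(e⁻) = 3815000/96500 = 39.53 mol.
n(M) deposited = 3590 / 90.9 = 39.49 mol.
Electrons per atom = n(e⁻)/n(M) = 39.53 / 39.49 = 1.00 ≈ 1, so the ion is M⁺.

+1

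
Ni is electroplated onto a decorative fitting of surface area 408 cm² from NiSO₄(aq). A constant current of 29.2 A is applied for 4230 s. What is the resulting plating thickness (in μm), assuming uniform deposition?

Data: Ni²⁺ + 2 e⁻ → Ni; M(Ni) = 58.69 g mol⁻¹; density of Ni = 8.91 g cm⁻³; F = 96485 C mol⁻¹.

103 μm

Q = I·t = 29.20 × 4230.0 = 123500 C; n(e⁻) = 1.280 mol.
n(Ni) = n(e⁻)/2 = 0.6401 mol, so m = 0.6401 × 58.69 = 37.57 g.
Volume = m/ρ = 37.57 / 8.91 = 4.216 cm³.
Thickness = V/A = 4.216 / 408 = 0.0103 cm = 103 μm.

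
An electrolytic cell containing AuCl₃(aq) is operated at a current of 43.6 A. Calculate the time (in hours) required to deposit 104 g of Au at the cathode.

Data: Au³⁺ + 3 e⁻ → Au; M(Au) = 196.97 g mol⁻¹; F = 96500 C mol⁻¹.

0.974 h

n(Au) = m/M = 104 / 196.97 = 0.5280 mol.
Each Au atom requires 3 electrons, so n(e⁻) = 3 × 0.5280 = 1.584 mol.
Q = n(e⁻)·F = 1.584 × 96500 = 152900 C.
t = Q/I = 152900 / 43.60 A = 3506 s = 0.974 h.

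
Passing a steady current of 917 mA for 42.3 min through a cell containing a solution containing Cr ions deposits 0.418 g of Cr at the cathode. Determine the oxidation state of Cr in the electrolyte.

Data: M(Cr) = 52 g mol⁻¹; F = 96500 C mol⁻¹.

Q = I·t = 0.9170 A × 2538.0 s = 2327 C, so n(e⁻) = 2327/96500 = 0.02412 mol.
n(Cr) deposited = 0.418 / 52 = 0.008038 mol.
Electrons per atom = n(e⁻)/n(Cr) = 0.02412 / 0.008038 = 3.00 ≈ 3, so the ion is Cr³⁺.

+3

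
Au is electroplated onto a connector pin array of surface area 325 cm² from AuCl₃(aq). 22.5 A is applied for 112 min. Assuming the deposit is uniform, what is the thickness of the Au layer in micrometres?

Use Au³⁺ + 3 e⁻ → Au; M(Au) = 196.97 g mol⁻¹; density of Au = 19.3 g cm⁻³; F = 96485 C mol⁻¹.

Q = I·t = 22.50 × 6720.0 = 151200 C; n(e⁻) = 1.567 mol.
n(Au) = n(e⁻)/3 = 0.5224 mol, so m = 0.5224 × 196.97 = 102.9 g.
Volume = m/ρ = 102.9 / 19.3 = 5.331 cm³.
Thickness = V/A = 5.331 / 325 = 0.0164 cm = 164 μm.

164 μm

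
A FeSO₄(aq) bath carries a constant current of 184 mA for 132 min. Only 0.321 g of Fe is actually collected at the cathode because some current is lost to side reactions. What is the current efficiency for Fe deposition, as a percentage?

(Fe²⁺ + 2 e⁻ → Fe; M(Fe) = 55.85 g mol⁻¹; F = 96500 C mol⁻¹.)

Q = I·t = 0.1840 × 7920.0 = 1457 C; n(e⁻) = 1457/96500 = 0.01510 mol.
Theoretical n(Fe) = n(e⁻)/2 = 0.007551 mol, i.e. m_theo = 0.007551 × 55.85 = 0.4217 g.
Efficiency = m_actual / m_theo = 0.321 / 0.4217 = 76.1 %.

76.1 %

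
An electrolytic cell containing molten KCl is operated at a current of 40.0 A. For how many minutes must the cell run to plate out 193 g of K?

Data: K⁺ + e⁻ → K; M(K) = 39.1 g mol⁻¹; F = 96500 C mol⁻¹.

n(K) = m/M = 193 / 39.1 = 4.936 mol.
Each K atom requires 1 electron, so n(e⁻) = 1 × 4.936 = 4.936 mol.
Q = n(e⁻)·F = 4.936 × 96500 = 476300 C.
t = Q/I = 476300 / 40.00 A = 11910 s = 198 min.

198 min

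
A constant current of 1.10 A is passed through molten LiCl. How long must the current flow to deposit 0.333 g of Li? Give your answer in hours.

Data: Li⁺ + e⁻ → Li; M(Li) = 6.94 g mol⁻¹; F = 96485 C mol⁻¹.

n(Li) = m/M = 0.333 / 6.94 = 0.04798 mol.
Each Li atom requires 1 electron, so n(e⁻) = 1 × 0.04798 = 0.04798 mol.
Q = n(e⁻)·F = 0.04798 × 96485 = 4630 C.
t = Q/I = 4630 / 1.100 A = 4209 s = 1.17 h.

1.17 h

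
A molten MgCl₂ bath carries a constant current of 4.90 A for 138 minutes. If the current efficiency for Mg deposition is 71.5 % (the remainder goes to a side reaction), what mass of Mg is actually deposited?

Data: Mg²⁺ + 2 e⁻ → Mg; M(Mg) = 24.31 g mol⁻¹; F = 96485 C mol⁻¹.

Q = I·t = 4.900 × 8280.0 = 40570 C.
n(e⁻) = 40570/96485 = 0.4205 mol; theoretically n(Mg) = 0.4205/2 = 0.2103 mol, m_theo = 5.111 g.
At 71.5 % efficiency, m_actual = 0.715 × 5.111 = 3.65 g.

3.65 g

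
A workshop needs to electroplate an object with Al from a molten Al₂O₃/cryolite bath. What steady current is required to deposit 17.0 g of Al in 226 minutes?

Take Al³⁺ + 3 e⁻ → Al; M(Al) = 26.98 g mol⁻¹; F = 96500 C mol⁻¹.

n(Al) = 17.0 / 26.98 = 0.6301 mol.
n(e⁻) = 3 × 0.6301 = 1.890 mol.
Q = n(e⁻)·F = 1.890 × 96500 = 182400 C.
I = Q/t = 182400 / 13560 s = 13.5 A.

13.5 A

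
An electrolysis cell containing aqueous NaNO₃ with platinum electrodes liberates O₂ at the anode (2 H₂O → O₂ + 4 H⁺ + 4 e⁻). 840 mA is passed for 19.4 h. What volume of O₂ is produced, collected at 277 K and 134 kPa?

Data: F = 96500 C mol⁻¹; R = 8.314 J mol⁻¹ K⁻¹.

Q = I·t = 0.8400 A × 69840 s = 58670 C.
n(e⁻) = Q/F = 58670 / 96500 = 0.6079 mol.
4 electrons are transferred per O₂ molecule, so n(O₂) = 0.6079 / 4 = 0.1520 mol.
V = nRT/P = (0.1520 × 8.314 × 277) / (134 × 10³ Pa) = 0.00261 m³ = 2.61 L.

2.61 L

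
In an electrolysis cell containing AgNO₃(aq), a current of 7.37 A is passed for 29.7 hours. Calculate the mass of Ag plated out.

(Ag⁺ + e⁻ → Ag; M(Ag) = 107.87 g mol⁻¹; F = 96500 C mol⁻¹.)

881 g

Q = I·t = 7.370 A × 106920 s = 788000 C.
n(e⁻) = Q/F = 788000 / 96500 = 8.166 mol.
Ag⁺ + e⁻ → Ag, so n(Ag) = n(e⁻)/1 = 8.166 mol.
m = n·M = 8.166 × 107.87 = 881 g.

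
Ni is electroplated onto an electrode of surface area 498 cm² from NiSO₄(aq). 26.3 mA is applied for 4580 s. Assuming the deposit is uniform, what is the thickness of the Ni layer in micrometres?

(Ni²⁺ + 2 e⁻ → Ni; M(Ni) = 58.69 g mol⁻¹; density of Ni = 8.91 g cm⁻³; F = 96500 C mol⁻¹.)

Q = I·t = 0.02630 × 4580.0 = 120.5 C; n(e⁻) = 0.001248 mol.
n(Ni) = n(e⁻)/2 = 0.0006241 mol, so m = 0.0006241 × 58.69 = 0.03663 g.
Volume = m/ρ = 0.03663 / 8.91 = 0.004111 cm³.
Thickness = V/A = 0.004111 / 498 = 8.26 × 10⁻⁶ cm = 0.0826 μm.

0.0826 μm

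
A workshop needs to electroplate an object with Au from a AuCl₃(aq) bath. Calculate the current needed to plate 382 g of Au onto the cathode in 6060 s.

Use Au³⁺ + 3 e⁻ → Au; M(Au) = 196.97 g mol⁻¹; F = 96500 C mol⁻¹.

n(Au) = 382 / 196.97 = 1.939 mol.
n(e⁻) = 3 × 1.939 = 5.818 mol.
Q = n(e⁻)·F = 5.818 × 96500 = 561500 C.
I = Q/t = 561500 / 6060.0 s = 92.6 A.

92.6 A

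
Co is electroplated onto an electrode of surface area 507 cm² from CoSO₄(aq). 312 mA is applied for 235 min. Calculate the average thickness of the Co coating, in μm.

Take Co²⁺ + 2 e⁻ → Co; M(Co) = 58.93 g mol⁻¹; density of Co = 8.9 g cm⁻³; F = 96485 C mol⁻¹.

Q = I·t = 0.3120 × 14100 = 4399 C; n(e⁻) = 0.04559 mol.
n(Co) = n(e⁻)/2 = 0.02280 mol, so m = 0.02280 × 58.93 = 1.343 g.
Volume = m/ρ = 1.343 / 8.9 = 0.1509 cm³.
Thickness = V/A = 0.1509 / 507 = 2.98 × 10⁻⁴ cm = 2.98 μm.

2.98 μm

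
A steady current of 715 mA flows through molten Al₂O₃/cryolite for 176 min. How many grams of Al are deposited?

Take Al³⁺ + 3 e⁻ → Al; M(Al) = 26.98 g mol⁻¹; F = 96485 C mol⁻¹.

Q = I·t = 0.7150 A × 10560 s = 7550 C.
n(e⁻) = Q/F = 7550 / 96485 = 0.07825 mol.
Al³⁺ + 3 e⁻ → Al, so n(Al) = n(e⁻)/3 = 0.02608 mol.
m = n·M = 0.02608 × 26.98 = 0.704 g.

0.704 g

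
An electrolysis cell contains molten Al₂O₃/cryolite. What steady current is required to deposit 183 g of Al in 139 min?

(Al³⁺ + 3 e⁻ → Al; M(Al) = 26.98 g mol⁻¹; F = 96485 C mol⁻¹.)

n(Al) = 183 / 26.98 = 6.783 mol.
n(e⁻) = 3 × 6.783 = 20.35 mol.
Q = n(e⁻)·F = 20.35 × 96485 = 1963000 C.
I = Q/t = 1963000 / 8340.0 s = 235 A.

235 A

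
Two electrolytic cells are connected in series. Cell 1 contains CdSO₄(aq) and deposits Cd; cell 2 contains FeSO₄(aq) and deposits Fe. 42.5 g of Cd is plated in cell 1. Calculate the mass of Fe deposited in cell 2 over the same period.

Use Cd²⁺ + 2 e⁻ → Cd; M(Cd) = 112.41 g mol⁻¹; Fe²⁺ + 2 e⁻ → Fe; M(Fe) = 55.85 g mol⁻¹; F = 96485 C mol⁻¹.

21.1 g

n(Cd) = 42.5 / 112.41 = 0.3781 mol.
Since Cd²⁺ + 2 e⁻ → Cd, n(e⁻) passed = 2 × 0.3781 = 0.7562 mol.
Cells in series carry the same charge, so the same 0.7562 mol of electrons passes through cell 2.
Fe²⁺ + 2 e⁻ → Fe, so n(Fe) = 0.7562 / 2 = 0.3781 mol.
m(Fe) = 0.3781 × 55.85 = 21.1 g.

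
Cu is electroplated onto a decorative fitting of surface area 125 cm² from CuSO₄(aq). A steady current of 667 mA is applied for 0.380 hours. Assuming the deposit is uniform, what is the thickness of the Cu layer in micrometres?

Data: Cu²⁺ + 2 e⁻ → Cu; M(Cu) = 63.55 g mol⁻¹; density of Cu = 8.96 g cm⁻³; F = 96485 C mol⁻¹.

Q = I·t = 0.6670 × 1368.0 = 912.5 C; n(e⁻) = 0.009457 mol.
n(Cu) = n(e⁻)/2 = 0.004728 mol, so m = 0.004728 × 63.55 = 0.3005 g.
Volume = m/ρ = 0.3005 / 8.96 = 0.03354 cm³.
Thickness = V/A = 0.03354 / 125 = 2.68 × 10⁻⁴ cm = 2.68 μm.

2.68 μm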